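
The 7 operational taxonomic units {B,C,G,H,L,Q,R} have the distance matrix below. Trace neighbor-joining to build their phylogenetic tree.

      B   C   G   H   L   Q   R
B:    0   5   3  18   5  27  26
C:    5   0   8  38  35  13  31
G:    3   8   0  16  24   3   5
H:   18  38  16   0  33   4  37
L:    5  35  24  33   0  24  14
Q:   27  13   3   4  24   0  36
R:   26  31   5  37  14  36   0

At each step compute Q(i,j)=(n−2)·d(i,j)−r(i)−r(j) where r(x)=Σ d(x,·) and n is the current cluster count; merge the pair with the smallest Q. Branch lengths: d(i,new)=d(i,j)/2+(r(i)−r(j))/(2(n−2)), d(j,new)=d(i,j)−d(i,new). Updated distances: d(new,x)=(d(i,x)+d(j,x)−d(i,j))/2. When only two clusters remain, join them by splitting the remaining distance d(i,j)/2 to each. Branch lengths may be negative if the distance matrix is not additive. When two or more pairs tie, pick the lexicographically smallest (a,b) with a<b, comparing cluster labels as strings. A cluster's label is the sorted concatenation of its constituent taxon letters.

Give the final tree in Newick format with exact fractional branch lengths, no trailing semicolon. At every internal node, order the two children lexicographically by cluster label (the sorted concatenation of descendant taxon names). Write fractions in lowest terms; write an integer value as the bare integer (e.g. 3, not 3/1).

((((B:-7/4,C:27/4):21/4,(L:25/4,R:31/4):19/2):9/4,G:-35/8):95/16,(H:59/10,Q:-19/10):95/16)

1. join H+Q (d=4, Q=-233) ⇒ HQ; edges |H|=59/10, |Q|=-19/10
  updated: d(B,HQ)=41/2, d(C,HQ)=47/2, d(G,HQ)=15/2, d(HQ,L)=53/2, d(HQ,R)=69/2
2. join L+R (d=14, Q=-159) ⇒ LR; edges |L|=25/4, |R|=31/4
  updated: d(B,LR)=17/2, d(C,LR)=26, d(G,LR)=15/2, d(HQ,LR)=47/2
3. join B+C (d=5, Q=-169/2) ⇒ BC; edges |B|=-7/4, |C|=27/4
  updated: d(BC,G)=3, d(BC,HQ)=39/2, d(BC,LR)=59/4
4. join BC+LR (d=59/4, Q=-107/2) ⇒ BCLR; edges |BC|=21/4, |LR|=19/2
  updated: d(BCLR,G)=-17/8, d(BCLR,HQ)=113/8
5. join BCLR+G (d=-17/8, Q=-39/2) ⇒ BCGLR; edges |BCLR|=9/4, |G|=-35/8
  updated: d(BCGLR,HQ)=95/8
6. join BCGLR+HQ (d=95/8) ⇒ BCGHLQR; edges |BCGLR|=95/16, |HQ|=95/16
final tree: ((((B:-7/4,C:27/4):21/4,(L:25/4,R:31/4):19/2):9/4,G:-35/8):95/16,(H:59/10,Q:-19/10):95/16)
total length: 95/2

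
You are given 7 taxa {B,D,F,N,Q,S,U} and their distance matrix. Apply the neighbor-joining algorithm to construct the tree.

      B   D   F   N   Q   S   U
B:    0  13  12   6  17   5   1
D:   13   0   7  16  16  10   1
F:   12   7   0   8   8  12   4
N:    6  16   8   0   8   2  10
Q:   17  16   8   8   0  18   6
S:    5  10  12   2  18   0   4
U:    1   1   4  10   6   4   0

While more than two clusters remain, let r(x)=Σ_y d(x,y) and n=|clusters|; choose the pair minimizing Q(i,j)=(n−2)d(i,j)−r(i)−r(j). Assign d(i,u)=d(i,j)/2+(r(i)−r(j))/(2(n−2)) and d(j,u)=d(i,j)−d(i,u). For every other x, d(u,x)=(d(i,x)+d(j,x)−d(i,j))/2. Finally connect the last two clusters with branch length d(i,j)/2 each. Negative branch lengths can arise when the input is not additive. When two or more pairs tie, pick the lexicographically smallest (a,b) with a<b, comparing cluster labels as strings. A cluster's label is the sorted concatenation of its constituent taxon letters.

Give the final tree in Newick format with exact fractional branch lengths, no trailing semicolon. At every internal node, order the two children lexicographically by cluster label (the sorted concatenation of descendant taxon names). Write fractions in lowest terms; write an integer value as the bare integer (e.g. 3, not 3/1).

step 1: merge (N,S) at d=2, Q=-91; branch lengths N→9/10, S→11/10; new cluster NS
  updated: d(B,NS)=9/2, d(D,NS)=12, d(F,NS)=9, d(NS,Q)=12, d(NS,U)=6
step 2: merge (B,NS) at d=9/2, Q=-73; branch lengths B→11/4, NS→7/4; new cluster BNS
  updated: d(BNS,D)=41/4, d(BNS,F)=33/4, d(BNS,Q)=49/4, d(BNS,U)=5/4
step 3: merge (F,Q) at d=8, Q=-91/2; branch lengths F→3/2, Q→13/2; new cluster FQ
  updated: d(BNS,FQ)=25/4, d(D,FQ)=15/2, d(FQ,U)=1
step 4: merge (BNS,FQ) at d=25/4, Q=-20; branch lengths BNS→31/8, FQ→19/8; new cluster BFNQS
  updated: d(BFNQS,D)=23/4, d(BFNQS,U)=-2
step 5: merge (BFNQS,D) at d=23/4, Q=-19/4; branch lengths BFNQS→11/8, D→35/8; new cluster BDFNQS
  updated: d(BDFNQS,U)=-27/8
step 6: merge (BDFNQS,U) at d=-27/8; branch lengths BDFNQS→-27/16, U→-27/16; new cluster BDFNQSU
final tree: ((((B:11/4,(N:9/10,S:11/10):7/4):31/8,(F:3/2,Q:13/2):19/8):11/8,D:35/8):-27/16,U:-27/16)
total length: 185/8

((((B:11/4,(N:9/10,S:11/10):7/4):31/8,(F:3/2,Q:13/2):19/8):11/8,D:35/8):-27/16,U:-27/16)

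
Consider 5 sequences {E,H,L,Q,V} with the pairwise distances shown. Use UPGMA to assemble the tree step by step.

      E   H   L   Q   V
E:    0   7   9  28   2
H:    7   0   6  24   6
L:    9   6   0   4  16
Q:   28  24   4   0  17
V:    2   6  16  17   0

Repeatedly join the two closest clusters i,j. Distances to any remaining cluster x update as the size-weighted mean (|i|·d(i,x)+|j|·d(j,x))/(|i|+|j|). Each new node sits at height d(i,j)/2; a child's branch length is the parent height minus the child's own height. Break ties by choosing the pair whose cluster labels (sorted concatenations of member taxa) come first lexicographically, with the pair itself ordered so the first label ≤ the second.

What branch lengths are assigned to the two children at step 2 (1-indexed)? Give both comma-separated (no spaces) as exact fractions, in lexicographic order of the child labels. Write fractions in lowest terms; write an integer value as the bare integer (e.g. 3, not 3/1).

step 1: merge (E,V) at d=2; branch lengths E→1, V→1; new cluster EV
  updated: d(EV,H)=13/2, d(EV,L)=25/2, d(EV,Q)=45/2
step 2: merge (L,Q) at d=4; branch lengths L→2, Q→2; new cluster LQ
  updated: d(EV,LQ)=35/2, d(H,LQ)=15
step 3: merge (EV,H) at d=13/2; branch lengths EV→9/4, H→13/4; new cluster EHV
  updated: d(EHV,LQ)=50/3
step 4: merge (EHV,LQ) at d=50/3; branch lengths EHV→61/12, LQ→19/3; new cluster EHLQV
final tree: (((E:1,V:1):9/4,H:13/4):61/12,(L:2,Q:2):19/3)
total length: 275/12

2,2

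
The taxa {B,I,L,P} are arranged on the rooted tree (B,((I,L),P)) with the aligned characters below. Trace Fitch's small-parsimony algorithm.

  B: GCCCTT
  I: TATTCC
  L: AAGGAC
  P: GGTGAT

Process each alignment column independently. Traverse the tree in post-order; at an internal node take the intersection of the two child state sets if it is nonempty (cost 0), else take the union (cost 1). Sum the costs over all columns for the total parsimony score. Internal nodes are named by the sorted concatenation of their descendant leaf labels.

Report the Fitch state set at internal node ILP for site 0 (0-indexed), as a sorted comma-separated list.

[col 0] IL: children I:{T}, L:{A} ∪→ {A,T}; cost 1
[col 0] ILP: children IL:{A,T}, P:{G} ∪→ {A,G,T}; cost 1
[col 0] BILP: children B:{G}, ILP:{A,G,T} ∩→ {G}; cost 0
[col 1] IL: children I:{A}, L:{A} ∩→ {A}; cost 0
[col 1] ILP: children IL:{A}, P:{G} ∪→ {A,G}; cost 1
[col 1] BILP: children B:{C}, ILP:{A,G} ∪→ {A,C,G}; cost 1
[col 2] IL: children I:{T}, L:{G} ∪→ {G,T}; cost 1
[col 2] ILP: children IL:{G,T}, P:{T} ∩→ {T}; cost 0
[col 2] BILP: children B:{C}, ILP:{T} ∪→ {C,T}; cost 1
[col 3] IL: children I:{T}, L:{G} ∪→ {G,T}; cost 1
[col 3] ILP: children IL:{G,T}, P:{G} ∩→ {G}; cost 0
[col 3] BILP: children B:{C}, ILP:{G} ∪→ {C,G}; cost 1
[col 4] IL: children I:{C}, L:{A} ∪→ {A,C}; cost 1
[col 4] ILP: children IL:{A,C}, P:{A} ∩→ {A}; cost 0
[col 4] BILP: children B:{T}, ILP:{A} ∪→ {A,T}; cost 1
[col 5] IL: children I:{C}, L:{C} ∩→ {C}; cost 0
[col 5] ILP: children IL:{C}, P:{T} ∪→ {C,T}; cost 1
[col 5] BILP: children B:{T}, ILP:{C,T} ∩→ {T}; cost 0
per-site changes: [2, 2, 2, 2, 2, 1]; total = 11

A,G,T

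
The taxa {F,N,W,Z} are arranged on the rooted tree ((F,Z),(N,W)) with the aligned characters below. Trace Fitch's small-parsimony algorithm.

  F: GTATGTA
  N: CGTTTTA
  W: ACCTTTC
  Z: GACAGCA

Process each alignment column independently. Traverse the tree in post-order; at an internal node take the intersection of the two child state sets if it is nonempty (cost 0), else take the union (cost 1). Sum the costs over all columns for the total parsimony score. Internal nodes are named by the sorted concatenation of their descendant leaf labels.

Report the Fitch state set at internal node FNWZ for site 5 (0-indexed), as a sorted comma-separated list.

T

FZ@0: {G} ∩ {G} = {G} (intersection, +0)
NW@0: {C} ∪ {A} = {A,C} (union, +1)
FNWZ@0: {G} ∪ {A,C} = {A,C,G} (union, +1)
FZ@1: {T} ∪ {A} = {A,T} (union, +1)
NW@1: {G} ∪ {C} = {C,G} (union, +1)
FNWZ@1: {A,T} ∪ {C,G} = {A,C,G,T} (union, +1)
FZ@2: {A} ∪ {C} = {A,C} (union, +1)
NW@2: {T} ∪ {C} = {C,T} (union, +1)
FNWZ@2: {A,C} ∩ {C,T} = {C} (intersection, +0)
FZ@3: {T} ∪ {A} = {A,T} (union, +1)
NW@3: {T} ∩ {T} = {T} (intersection, +0)
FNWZ@3: {A,T} ∩ {T} = {T} (intersection, +0)
FZ@4: {G} ∩ {G} = {G} (intersection, +0)
NW@4: {T} ∩ {T} = {T} (intersection, +0)
FNWZ@4: {G} ∪ {T} = {G,T} (union, +1)
FZ@5: {T} ∪ {C} = {C,T} (union, +1)
NW@5: {T} ∩ {T} = {T} (intersection, +0)
FNWZ@5: {C,T} ∩ {T} = {T} (intersection, +0)
FZ@6: {A} ∩ {A} = {A} (intersection, +0)
NW@6: {A} ∪ {C} = {A,C} (union, +1)
FNWZ@6: {A} ∩ {A,C} = {A} (intersection, +0)
per-site changes: [2, 3, 2, 1, 1, 1, 1]; total = 11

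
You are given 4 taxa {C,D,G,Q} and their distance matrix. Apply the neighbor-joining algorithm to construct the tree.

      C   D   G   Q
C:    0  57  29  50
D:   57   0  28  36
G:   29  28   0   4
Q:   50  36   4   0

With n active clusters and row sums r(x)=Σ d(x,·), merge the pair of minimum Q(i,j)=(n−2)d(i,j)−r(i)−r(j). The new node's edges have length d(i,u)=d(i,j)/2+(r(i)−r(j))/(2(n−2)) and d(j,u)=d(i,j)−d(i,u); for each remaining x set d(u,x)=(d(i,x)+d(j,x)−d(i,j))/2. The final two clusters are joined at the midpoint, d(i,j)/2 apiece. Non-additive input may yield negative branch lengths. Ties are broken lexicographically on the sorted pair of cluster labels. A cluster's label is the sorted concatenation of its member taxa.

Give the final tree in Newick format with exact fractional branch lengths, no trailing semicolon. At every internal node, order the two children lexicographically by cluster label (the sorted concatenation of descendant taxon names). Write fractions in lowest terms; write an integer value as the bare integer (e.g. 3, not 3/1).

(((C:129/4,D:99/4):21/4,G:-21/4):37/8,Q:37/8)

iteration 1: select C,D (d=57, Q=-143); attach at lengths (129/4, 99/4); label the merged cluster CD
  updated: d(CD,G)=0, d(CD,Q)=29/2
iteration 2: select CD,G (d=0, Q=-37/2); attach at lengths (21/4, -21/4); label the merged cluster CDG
  updated: d(CDG,Q)=37/4
iteration 3: select CDG,Q (d=37/4); attach at lengths (37/8, 37/8); label the merged cluster CDGQ
final tree: (((C:129/4,D:99/4):21/4,G:-21/4):37/8,Q:37/8)
total length: 265/4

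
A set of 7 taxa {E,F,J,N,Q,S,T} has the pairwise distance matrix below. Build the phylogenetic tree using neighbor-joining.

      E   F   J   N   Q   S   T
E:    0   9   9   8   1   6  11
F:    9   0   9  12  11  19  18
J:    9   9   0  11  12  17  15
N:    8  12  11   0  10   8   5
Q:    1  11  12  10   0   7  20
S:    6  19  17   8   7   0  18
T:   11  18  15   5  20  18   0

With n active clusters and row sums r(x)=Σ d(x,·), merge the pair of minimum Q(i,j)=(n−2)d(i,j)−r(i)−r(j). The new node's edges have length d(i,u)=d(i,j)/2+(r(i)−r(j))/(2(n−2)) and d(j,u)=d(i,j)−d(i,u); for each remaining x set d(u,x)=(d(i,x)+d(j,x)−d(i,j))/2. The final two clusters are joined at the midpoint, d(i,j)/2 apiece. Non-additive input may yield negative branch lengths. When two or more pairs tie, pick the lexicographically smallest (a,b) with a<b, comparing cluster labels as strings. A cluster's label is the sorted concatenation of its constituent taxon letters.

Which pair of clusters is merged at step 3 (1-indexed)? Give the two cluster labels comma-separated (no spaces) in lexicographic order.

step 1: merge (N,T) at d=5, Q=-116; branch lengths N→-4/5, T→29/5; new cluster NT
  updated: d(E,NT)=7, d(F,NT)=25/2, d(J,NT)=21/2, d(NT,Q)=25/2, d(NT,S)=21/2
step 2: merge (F,J) at d=9, Q=-82; branch lengths F→39/8, J→33/8; new cluster FJ
  updated: d(E,FJ)=9/2, d(FJ,NT)=7, d(FJ,Q)=7, d(FJ,S)=27/2
step 3: merge (FJ,NT) at d=7, Q=-48; branch lengths FJ→8/3, NT→13/3; new cluster FJNT
  updated: d(E,FJNT)=9/4, d(FJNT,Q)=25/4, d(FJNT,S)=17/2
step 4: merge (E,FJNT) at d=9/4, Q=-87/4; branch lengths E→-13/16, FJNT→49/16; new cluster EFJNT
  updated: d(EFJNT,Q)=5/2, d(EFJNT,S)=49/8
step 5: merge (EFJNT,Q) at d=5/2, Q=-125/8; branch lengths EFJNT→13/16, Q→27/16; new cluster EFJNQT
  updated: d(EFJNQT,S)=85/16
step 6: merge (EFJNQT,S) at d=85/16; branch lengths EFJNQT→85/32, S→85/32; new cluster EFJNQST
final tree: (((E:-13/16,((F:39/8,J:33/8):8/3,(N:-4/5,T:29/5):13/3):49/16):13/16,Q:27/16):85/32,S:85/32)
total length: 497/16

FJ,NT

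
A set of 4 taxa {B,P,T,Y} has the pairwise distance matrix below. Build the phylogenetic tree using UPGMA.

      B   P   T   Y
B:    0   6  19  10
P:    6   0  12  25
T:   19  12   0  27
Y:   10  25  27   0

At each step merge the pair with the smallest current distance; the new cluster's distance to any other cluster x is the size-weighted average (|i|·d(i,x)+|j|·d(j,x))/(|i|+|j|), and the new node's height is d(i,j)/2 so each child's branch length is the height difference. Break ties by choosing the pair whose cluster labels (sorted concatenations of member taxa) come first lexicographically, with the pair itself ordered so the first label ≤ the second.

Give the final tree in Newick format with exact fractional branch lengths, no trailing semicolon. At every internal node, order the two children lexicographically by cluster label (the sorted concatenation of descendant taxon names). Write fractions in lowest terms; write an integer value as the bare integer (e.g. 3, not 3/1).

iteration 1: select B,P (d=6); attach at lengths (3, 3); label the merged cluster BP
  updated: d(BP,T)=31/2, d(BP,Y)=35/2
iteration 2: select BP,T (d=31/2); attach at lengths (19/4, 31/4); label the merged cluster BPT
  updated: d(BPT,Y)=62/3
iteration 3: select BPT,Y (d=62/3); attach at lengths (31/12, 31/3); label the merged cluster BPTY
final tree: (((B:3,P:3):19/4,T:31/4):31/12,Y:31/3)
total length: 377/12

(((B:3,P:3):19/4,T:31/4):31/12,Y:31/3)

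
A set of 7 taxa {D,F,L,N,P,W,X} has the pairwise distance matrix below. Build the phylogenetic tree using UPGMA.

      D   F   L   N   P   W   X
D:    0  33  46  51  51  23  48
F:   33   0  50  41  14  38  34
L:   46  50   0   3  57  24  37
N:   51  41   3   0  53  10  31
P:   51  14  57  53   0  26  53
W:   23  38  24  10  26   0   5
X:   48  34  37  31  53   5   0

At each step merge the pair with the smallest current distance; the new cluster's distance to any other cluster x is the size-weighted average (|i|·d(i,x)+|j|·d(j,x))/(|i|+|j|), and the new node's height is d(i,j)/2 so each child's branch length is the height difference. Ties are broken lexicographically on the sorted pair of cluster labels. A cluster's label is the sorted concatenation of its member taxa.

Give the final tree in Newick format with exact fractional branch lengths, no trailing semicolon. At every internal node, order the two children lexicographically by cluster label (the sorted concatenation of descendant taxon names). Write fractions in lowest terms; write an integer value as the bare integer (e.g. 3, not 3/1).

((D:21,(F:7,P:7):14):2/3,((L:3/2,N:3/2):45/4,(W:5/2,X:5/2):41/4):107/12)

step 1: merge (L,N) at d=3; branch lengths L→3/2, N→3/2; new cluster LN
  updated: d(D,LN)=97/2, d(F,LN)=91/2, d(LN,P)=55, d(LN,W)=17, d(LN,X)=34
step 2: merge (W,X) at d=5; branch lengths W→5/2, X→5/2; new cluster WX
  updated: d(D,WX)=71/2, d(F,WX)=36, d(LN,WX)=51/2, d(P,WX)=79/2
step 3: merge (F,P) at d=14; branch lengths F→7, P→7; new cluster FP
  updated: d(D,FP)=42, d(FP,LN)=201/4, d(FP,WX)=151/4
step 4: merge (LN,WX) at d=51/2; branch lengths LN→45/4, WX→41/4; new cluster LNWX
  updated: d(D,LNWX)=42, d(FP,LNWX)=44
step 5: merge (D,FP) at d=42; branch lengths D→21, FP→14; new cluster DFP
  updated: d(DFP,LNWX)=130/3
step 6: merge (DFP,LNWX) at d=130/3; branch lengths DFP→2/3, LNWX→107/12; new cluster DFLNPWX
final tree: ((D:21,(F:7,P:7):14):2/3,((L:3/2,N:3/2):45/4,(W:5/2,X:5/2):41/4):107/12)
total length: 1057/12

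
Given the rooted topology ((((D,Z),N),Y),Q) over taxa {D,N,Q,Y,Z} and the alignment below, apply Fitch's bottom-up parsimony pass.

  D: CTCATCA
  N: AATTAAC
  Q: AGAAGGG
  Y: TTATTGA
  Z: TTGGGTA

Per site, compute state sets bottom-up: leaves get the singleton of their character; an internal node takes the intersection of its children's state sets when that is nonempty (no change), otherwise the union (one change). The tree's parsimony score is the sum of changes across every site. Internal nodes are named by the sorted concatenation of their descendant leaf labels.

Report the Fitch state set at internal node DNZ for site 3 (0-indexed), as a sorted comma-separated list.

[col 0] DZ: children D:{C}, Z:{T} ∪→ {C,T}; cost 1
[col 0] DNZ: children DZ:{C,T}, N:{A} ∪→ {A,C,T}; cost 1
[col 0] DNYZ: children DNZ:{A,C,T}, Y:{T} ∩→ {T}; cost 0
[col 0] DNQYZ: children DNYZ:{T}, Q:{A} ∪→ {A,T}; cost 1
[col 1] DZ: children D:{T}, Z:{T} ∩→ {T}; cost 0
[col 1] DNZ: children DZ:{T}, N:{A} ∪→ {A,T}; cost 1
[col 1] DNYZ: children DNZ:{A,T}, Y:{T} ∩→ {T}; cost 0
[col 1] DNQYZ: children DNYZ:{T}, Q:{G} ∪→ {G,T}; cost 1
[col 2] DZ: children D:{C}, Z:{G} ∪→ {C,G}; cost 1
[col 2] DNZ: children DZ:{C,G}, N:{T} ∪→ {C,G,T}; cost 1
[col 2] DNYZ: children DNZ:{C,G,T}, Y:{A} ∪→ {A,C,G,T}; cost 1
[col 2] DNQYZ: children DNYZ:{A,C,G,T}, Q:{A} ∩→ {A}; cost 0
[col 3] DZ: children D:{A}, Z:{G} ∪→ {A,G}; cost 1
[col 3] DNZ: children DZ:{A,G}, N:{T} ∪→ {A,G,T}; cost 1
[col 3] DNYZ: children DNZ:{A,G,T}, Y:{T} ∩→ {T}; cost 0
[col 3] DNQYZ: children DNYZ:{T}, Q:{A} ∪→ {A,T}; cost 1
[col 4] DZ: children D:{T}, Z:{G} ∪→ {G,T}; cost 1
[col 4] DNZ: children DZ:{G,T}, N:{A} ∪→ {A,G,T}; cost 1
[col 4] DNYZ: children DNZ:{A,G,T}, Y:{T} ∩→ {T}; cost 0
[col 4] DNQYZ: children DNYZ:{T}, Q:{G} ∪→ {G,T}; cost 1
[col 5] DZ: children D:{C}, Z:{T} ∪→ {C,T}; cost 1
[col 5] DNZ: children DZ:{C,T}, N:{A} ∪→ {A,C,T}; cost 1
[col 5] DNYZ: children DNZ:{A,C,T}, Y:{G} ∪→ {A,C,G,T}; cost 1
[col 5] DNQYZ: children DNYZ:{A,C,G,T}, Q:{G} ∩→ {G}; cost 0
[col 6] DZ: children D:{A}, Z:{A} ∩→ {A}; cost 0
[col 6] DNZ: children DZ:{A}, N:{C} ∪→ {A,C}; cost 1
[col 6] DNYZ: children DNZ:{A,C}, Y:{A} ∩→ {A}; cost 0
[col 6] DNQYZ: children DNYZ:{A}, Q:{G} ∪→ {A,G}; cost 1
per-site changes: [3, 2, 3, 3, 3, 3, 2]; total = 19

A,G,T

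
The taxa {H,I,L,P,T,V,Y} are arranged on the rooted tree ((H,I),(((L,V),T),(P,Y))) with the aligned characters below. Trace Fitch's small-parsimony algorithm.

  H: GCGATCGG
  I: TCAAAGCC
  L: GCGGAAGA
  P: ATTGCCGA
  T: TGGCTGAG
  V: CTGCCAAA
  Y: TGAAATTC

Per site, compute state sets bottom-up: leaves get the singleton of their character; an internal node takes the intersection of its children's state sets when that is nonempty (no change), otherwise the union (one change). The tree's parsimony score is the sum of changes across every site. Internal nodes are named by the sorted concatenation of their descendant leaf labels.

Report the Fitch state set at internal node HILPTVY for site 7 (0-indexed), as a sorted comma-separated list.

[col 0] HI: children H:{G}, I:{T} ∪→ {G,T}; cost 1
[col 0] LV: children L:{G}, V:{C} ∪→ {C,G}; cost 1
[col 0] LTV: children LV:{C,G}, T:{T} ∪→ {C,G,T}; cost 1
[col 0] PY: children P:{A}, Y:{T} ∪→ {A,T}; cost 1
[col 0] LPTVY: children LTV:{C,G,T}, PY:{A,T} ∩→ {T}; cost 0
[col 0] HILPTVY: children HI:{G,T}, LPTVY:{T} ∩→ {T}; cost 0
[col 1] HI: children H:{C}, I:{C} ∩→ {C}; cost 0
[col 1] LV: children L:{C}, V:{T} ∪→ {C,T}; cost 1
[col 1] LTV: children LV:{C,T}, T:{G} ∪→ {C,G,T}; cost 1
[col 1] PY: children P:{T}, Y:{G} ∪→ {G,T}; cost 1
[col 1] LPTVY: children LTV:{C,G,T}, PY:{G,T} ∩→ {G,T}; cost 0
[col 1] HILPTVY: children HI:{C}, LPTVY:{G,T} ∪→ {C,G,T}; cost 1
[col 2] HI: children H:{G}, I:{A} ∪→ {A,G}; cost 1
[col 2] LV: children L:{G}, V:{G} ∩→ {G}; cost 0
[col 2] LTV: children LV:{G}, T:{G} ∩→ {G}; cost 0
[col 2] PY: children P:{T}, Y:{A} ∪→ {A,T}; cost 1
[col 2] LPTVY: children LTV:{G}, PY:{A,T} ∪→ {A,G,T}; cost 1
[col 2] HILPTVY: children HI:{A,G}, LPTVY:{A,G,T} ∩→ {A,G}; cost 0
[col 3] HI: children H:{A}, I:{A} ∩→ {A}; cost 0
[col 3] LV: children L:{G}, V:{C} ∪→ {C,G}; cost 1
[col 3] LTV: children LV:{C,G}, T:{C} ∩→ {C}; cost 0
[col 3] PY: children P:{G}, Y:{A} ∪→ {A,G}; cost 1
[col 3] LPTVY: children LTV:{C}, PY:{A,G} ∪→ {A,C,G}; cost 1
[col 3] HILPTVY: children HI:{A}, LPTVY:{A,C,G} ∩→ {A}; cost 0
[col 4] HI: children H:{T}, I:{A} ∪→ {A,T}; cost 1
[col 4] LV: children L:{A}, V:{C} ∪→ {A,C}; cost 1
[col 4] LTV: children LV:{A,C}, T:{T} ∪→ {A,C,T}; cost 1
[col 4] PY: children P:{C}, Y:{A} ∪→ {A,C}; cost 1
[col 4] LPTVY: children LTV:{A,C,T}, PY:{A,C} ∩→ {A,C}; cost 0
[col 4] HILPTVY: children HI:{A,T}, LPTVY:{A,C} ∩→ {A}; cost 0
[col 5] HI: children H:{C}, I:{G} ∪→ {C,G}; cost 1
[col 5] LV: children L:{A}, V:{A} ∩→ {A}; cost 0
[col 5] LTV: children LV:{A}, T:{G} ∪→ {A,G}; cost 1
[col 5] PY: children P:{C}, Y:{T} ∪→ {C,T}; cost 1
[col 5] LPTVY: children LTV:{A,G}, PY:{C,T} ∪→ {A,C,G,T}; cost 1
[col 5] HILPTVY: children HI:{C,G}, LPTVY:{A,C,G,T} ∩→ {C,G}; cost 0
[col 6] HI: children H:{G}, I:{C} ∪→ {C,G}; cost 1
[col 6] LV: children L:{G}, V:{A} ∪→ {A,G}; cost 1
[col 6] LTV: children LV:{A,G}, T:{A} ∩→ {A}; cost 0
[col 6] PY: children P:{G}, Y:{T} ∪→ {G,T}; cost 1
[col 6] LPTVY: children LTV:{A}, PY:{G,T} ∪→ {A,G,T}; cost 1
[col 6] HILPTVY: children HI:{C,G}, LPTVY:{A,G,T} ∩→ {G}; cost 0
[col 7] HI: children H:{G}, I:{C} ∪→ {C,G}; cost 1
[col 7] LV: children L:{A}, V:{A} ∩→ {A}; cost 0
[col 7] LTV: children LV:{A}, T:{G} ∪→ {A,G}; cost 1
[col 7] PY: children P:{A}, Y:{C} ∪→ {A,C}; cost 1
[col 7] LPTVY: children LTV:{A,G}, PY:{A,C} ∩→ {A}; cost 0
[col 7] HILPTVY: children HI:{C,G}, LPTVY:{A} ∪→ {A,C,G}; cost 1
per-site changes: [4, 4, 3, 3, 4, 4, 4, 4]; total = 30

A,C,G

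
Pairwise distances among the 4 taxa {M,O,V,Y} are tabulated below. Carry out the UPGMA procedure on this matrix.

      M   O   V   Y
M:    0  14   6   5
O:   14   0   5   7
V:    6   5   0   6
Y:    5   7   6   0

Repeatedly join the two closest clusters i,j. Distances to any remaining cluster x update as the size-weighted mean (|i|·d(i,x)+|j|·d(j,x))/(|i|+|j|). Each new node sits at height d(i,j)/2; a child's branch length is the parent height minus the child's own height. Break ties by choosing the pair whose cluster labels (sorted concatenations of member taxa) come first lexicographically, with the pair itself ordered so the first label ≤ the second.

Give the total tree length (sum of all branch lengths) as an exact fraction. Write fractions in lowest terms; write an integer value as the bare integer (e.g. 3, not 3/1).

1. join M+Y (d=5) ⇒ MY; edges |M|=5/2, |Y|=5/2
  updated: d(MY,O)=21/2, d(MY,V)=6
2. join O+V (d=5) ⇒ OV; edges |O|=5/2, |V|=5/2
  updated: d(MY,OV)=33/4
3. join MY+OV (d=33/4) ⇒ MOVY; edges |MY|=13/8, |OV|=13/8
final tree: ((M:5/2,Y:5/2):13/8,(O:5/2,V:5/2):13/8)
total length: 53/4

53/4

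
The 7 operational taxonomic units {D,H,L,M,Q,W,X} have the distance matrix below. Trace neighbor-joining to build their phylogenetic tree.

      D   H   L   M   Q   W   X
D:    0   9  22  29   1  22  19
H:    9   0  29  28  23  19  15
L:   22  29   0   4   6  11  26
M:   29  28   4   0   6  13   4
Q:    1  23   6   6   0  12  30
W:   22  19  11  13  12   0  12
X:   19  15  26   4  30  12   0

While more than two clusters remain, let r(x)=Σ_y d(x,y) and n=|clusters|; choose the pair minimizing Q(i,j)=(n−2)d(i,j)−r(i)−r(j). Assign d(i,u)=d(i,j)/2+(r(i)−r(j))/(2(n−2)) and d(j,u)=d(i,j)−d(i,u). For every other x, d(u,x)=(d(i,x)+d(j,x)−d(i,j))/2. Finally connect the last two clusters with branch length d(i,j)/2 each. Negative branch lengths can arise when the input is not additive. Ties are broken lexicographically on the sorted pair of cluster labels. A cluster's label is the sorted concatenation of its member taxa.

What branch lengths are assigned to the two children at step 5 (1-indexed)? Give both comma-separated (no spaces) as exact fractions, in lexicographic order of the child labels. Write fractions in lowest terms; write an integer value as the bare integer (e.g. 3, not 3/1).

49/32,201/32

step 1: merge (D,H) at d=9, Q=-180; branch lengths D→12/5, H→33/5; new cluster DH
  updated: d(DH,L)=21, d(DH,M)=24, d(DH,Q)=15/2, d(DH,W)=16, d(DH,X)=25/2
step 2: merge (M,X) at d=4, Q=-239/2; branch lengths M→-35/16, X→99/16; new cluster MX
  updated: d(DH,MX)=65/4, d(L,MX)=13, d(MX,Q)=16, d(MX,W)=21/2
step 3: merge (DH,Q) at d=15/2, Q=-319/4; branch lengths DH→167/24, Q→13/24; new cluster DHQ
  updated: d(DHQ,L)=39/4, d(DHQ,MX)=99/8, d(DHQ,W)=41/4
step 4: merge (DHQ,L) at d=39/4, Q=-373/8; branch lengths DHQ→145/32, L→167/32; new cluster DHLQ
  updated: d(DHLQ,MX)=125/16, d(DHLQ,W)=23/4
step 5: merge (DHLQ,MX) at d=125/16, Q=-385/16; branch lengths DHLQ→49/32, MX→201/32; new cluster DHLMQX
  updated: d(DHLMQX,W)=135/32
step 6: merge (DHLMQX,W) at d=135/32; branch lengths DHLMQX→135/64, W→135/64; new cluster DHLMQWX
final tree: (((((D:12/5,H:33/5):167/24,Q:13/24):145/32,L:167/32):49/32,(M:-35/16,X:99/16):201/32):135/64,W:135/64)
total length: 1353/32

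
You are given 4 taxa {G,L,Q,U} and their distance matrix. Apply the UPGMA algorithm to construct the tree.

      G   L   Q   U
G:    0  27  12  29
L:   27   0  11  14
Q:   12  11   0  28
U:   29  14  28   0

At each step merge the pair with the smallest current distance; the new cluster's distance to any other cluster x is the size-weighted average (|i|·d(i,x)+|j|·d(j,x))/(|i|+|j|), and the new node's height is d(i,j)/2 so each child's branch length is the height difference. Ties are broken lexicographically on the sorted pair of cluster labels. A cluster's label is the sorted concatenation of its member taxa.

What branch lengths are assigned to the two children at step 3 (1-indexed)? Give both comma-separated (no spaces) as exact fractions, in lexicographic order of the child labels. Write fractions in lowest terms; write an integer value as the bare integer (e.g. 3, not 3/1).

25/12,71/6

iteration 1: select L,Q (d=11); attach at lengths (11/2, 11/2); label the merged cluster LQ
  updated: d(G,LQ)=39/2, d(LQ,U)=21
iteration 2: select G,LQ (d=39/2); attach at lengths (39/4, 17/4); label the merged cluster GLQ
  updated: d(GLQ,U)=71/3
iteration 3: select GLQ,U (d=71/3); attach at lengths (25/12, 71/6); label the merged cluster GLQU
final tree: ((G:39/4,(L:11/2,Q:11/2):17/4):25/12,U:71/6)
total length: 467/12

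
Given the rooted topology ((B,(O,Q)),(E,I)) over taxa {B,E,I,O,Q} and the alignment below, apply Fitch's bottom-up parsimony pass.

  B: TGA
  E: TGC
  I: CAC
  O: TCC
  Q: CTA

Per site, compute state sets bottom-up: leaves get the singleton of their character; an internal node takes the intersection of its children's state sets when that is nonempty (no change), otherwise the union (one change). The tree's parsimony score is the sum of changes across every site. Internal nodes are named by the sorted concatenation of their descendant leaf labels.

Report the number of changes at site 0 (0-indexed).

2

site 0, node OQ: O={T} ∪ Q={C} → {C,T} (+1)
site 0, node BOQ: B={T} ∩ OQ={C,T} → {T} (+0)
site 0, node EI: E={T} ∪ I={C} → {C,T} (+1)
site 0, node BEIOQ: BOQ={T} ∩ EI={C,T} → {T} (+0)
site 1, node OQ: O={C} ∪ Q={T} → {C,T} (+1)
site 1, node BOQ: B={G} ∪ OQ={C,T} → {C,G,T} (+1)
site 1, node EI: E={G} ∪ I={A} → {A,G} (+1)
site 1, node BEIOQ: BOQ={C,G,T} ∩ EI={A,G} → {G} (+0)
site 2, node OQ: O={C} ∪ Q={A} → {A,C} (+1)
site 2, node BOQ: B={A} ∩ OQ={A,C} → {A} (+0)
site 2, node EI: E={C} ∩ I={C} → {C} (+0)
site 2, node BEIOQ: BOQ={A} ∪ EI={C} → {A,C} (+1)
per-site changes: [2, 3, 2]; total = 7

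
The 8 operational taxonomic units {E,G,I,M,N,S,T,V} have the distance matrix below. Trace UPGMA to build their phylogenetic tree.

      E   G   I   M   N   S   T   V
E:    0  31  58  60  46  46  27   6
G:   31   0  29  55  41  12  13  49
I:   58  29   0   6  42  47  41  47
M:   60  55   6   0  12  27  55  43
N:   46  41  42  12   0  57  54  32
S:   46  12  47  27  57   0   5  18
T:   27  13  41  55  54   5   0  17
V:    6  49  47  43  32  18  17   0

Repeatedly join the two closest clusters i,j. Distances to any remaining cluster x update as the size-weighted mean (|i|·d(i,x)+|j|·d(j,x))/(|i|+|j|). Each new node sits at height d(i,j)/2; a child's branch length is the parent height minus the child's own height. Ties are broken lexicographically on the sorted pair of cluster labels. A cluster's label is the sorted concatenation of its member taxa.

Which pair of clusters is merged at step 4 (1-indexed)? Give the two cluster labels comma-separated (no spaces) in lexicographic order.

iteration 1: select S,T (d=5); attach at lengths (5/2, 5/2); label the merged cluster ST
  updated: d(E,ST)=73/2, d(G,ST)=25/2, d(I,ST)=44, d(M,ST)=41, d(N,ST)=111/2, d(ST,V)=35/2
iteration 2: select E,V (d=6); attach at lengths (3, 3); label the merged cluster EV
  updated: d(EV,G)=40, d(EV,I)=105/2, d(EV,M)=103/2, d(EV,N)=39, d(EV,ST)=27
iteration 3: select I,M (d=6); attach at lengths (3, 3); label the merged cluster IM
  updated: d(EV,IM)=52, d(G,IM)=42, d(IM,N)=27, d(IM,ST)=85/2
iteration 4: select G,ST (d=25/2); attach at lengths (25/4, 15/4); label the merged cluster GST
  updated: d(EV,GST)=94/3, d(GST,IM)=127/3, d(GST,N)=152/3
iteration 5: select IM,N (d=27); attach at lengths (21/2, 27/2); label the merged cluster IMN
  updated: d(EV,IMN)=143/3, d(GST,IMN)=406/9
iteration 6: select EV,GST (d=94/3); attach at lengths (38/3, 113/12); label the merged cluster EGSTV
  updated: d(EGSTV,IMN)=692/15
iteration 7: select EGSTV,IMN (d=692/15); attach at lengths (37/5, 287/30); label the merged cluster EGIMNSTV
final tree: (((E:3,V:3):38/3,(G:25/4,(S:5/2,T:5/2):15/4):113/12):37/5,((I:3,M:3):21/2,N:27/2):287/30)
total length: 1801/20

G,ST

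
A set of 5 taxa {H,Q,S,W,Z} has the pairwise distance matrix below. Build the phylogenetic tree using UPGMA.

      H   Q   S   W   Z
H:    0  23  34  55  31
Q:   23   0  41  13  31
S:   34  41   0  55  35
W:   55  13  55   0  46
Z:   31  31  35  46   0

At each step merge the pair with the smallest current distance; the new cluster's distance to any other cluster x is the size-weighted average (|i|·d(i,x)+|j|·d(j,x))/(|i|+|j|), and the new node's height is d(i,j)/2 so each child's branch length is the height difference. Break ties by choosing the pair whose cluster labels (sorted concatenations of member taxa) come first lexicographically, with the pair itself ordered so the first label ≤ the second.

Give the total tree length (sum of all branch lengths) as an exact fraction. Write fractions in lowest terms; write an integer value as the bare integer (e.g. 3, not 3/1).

973/12

step 1: merge (Q,W) at d=13; branch lengths Q→13/2, W→13/2; new cluster QW
  updated: d(H,QW)=39, d(QW,S)=48, d(QW,Z)=77/2
step 2: merge (H,Z) at d=31; branch lengths H→31/2, Z→31/2; new cluster HZ
  updated: d(HZ,QW)=155/4, d(HZ,S)=69/2
step 3: merge (HZ,S) at d=69/2; branch lengths HZ→7/4, S→69/4; new cluster HSZ
  updated: d(HSZ,QW)=251/6
step 4: merge (HSZ,QW) at d=251/6; branch lengths HSZ→11/3, QW→173/12; new cluster HQSWZ
final tree: (((H:31/2,Z:31/2):7/4,S:69/4):11/3,(Q:13/2,W:13/2):173/12)
total length: 973/12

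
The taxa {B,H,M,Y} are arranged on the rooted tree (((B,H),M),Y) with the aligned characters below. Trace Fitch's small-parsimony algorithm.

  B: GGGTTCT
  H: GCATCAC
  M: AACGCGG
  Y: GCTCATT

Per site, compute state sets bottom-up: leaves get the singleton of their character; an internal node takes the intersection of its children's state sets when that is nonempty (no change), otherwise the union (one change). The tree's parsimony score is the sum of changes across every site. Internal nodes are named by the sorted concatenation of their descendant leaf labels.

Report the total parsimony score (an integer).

15

site 0, node BH: B={G} ∩ H={G} → {G} (+0)
site 0, node BHM: BH={G} ∪ M={A} → {A,G} (+1)
site 0, node BHMY: BHM={A,G} ∩ Y={G} → {G} (+0)
site 1, node BH: B={G} ∪ H={C} → {C,G} (+1)
site 1, node BHM: BH={C,G} ∪ M={A} → {A,C,G} (+1)
site 1, node BHMY: BHM={A,C,G} ∩ Y={C} → {C} (+0)
site 2, node BH: B={G} ∪ H={A} → {A,G} (+1)
site 2, node BHM: BH={A,G} ∪ M={C} → {A,C,G} (+1)
site 2, node BHMY: BHM={A,C,G} ∪ Y={T} → {A,C,G,T} (+1)
site 3, node BH: B={T} ∩ H={T} → {T} (+0)
site 3, node BHM: BH={T} ∪ M={G} → {G,T} (+1)
site 3, node BHMY: BHM={G,T} ∪ Y={C} → {C,G,T} (+1)
site 4, node BH: B={T} ∪ H={C} → {C,T} (+1)
site 4, node BHM: BH={C,T} ∩ M={C} → {C} (+0)
site 4, node BHMY: BHM={C} ∪ Y={A} → {A,C} (+1)
site 5, node BH: B={C} ∪ H={A} → {A,C} (+1)
site 5, node BHM: BH={A,C} ∪ M={G} → {A,C,G} (+1)
site 5, node BHMY: BHM={A,C,G} ∪ Y={T} → {A,C,G,T} (+1)
site 6, node BH: B={T} ∪ H={C} → {C,T} (+1)
site 6, node BHM: BH={C,T} ∪ M={G} → {C,G,T} (+1)
site 6, node BHMY: BHM={C,G,T} ∩ Y={T} → {T} (+0)
per-site changes: [1, 2, 3, 2, 2, 3, 2]; total = 15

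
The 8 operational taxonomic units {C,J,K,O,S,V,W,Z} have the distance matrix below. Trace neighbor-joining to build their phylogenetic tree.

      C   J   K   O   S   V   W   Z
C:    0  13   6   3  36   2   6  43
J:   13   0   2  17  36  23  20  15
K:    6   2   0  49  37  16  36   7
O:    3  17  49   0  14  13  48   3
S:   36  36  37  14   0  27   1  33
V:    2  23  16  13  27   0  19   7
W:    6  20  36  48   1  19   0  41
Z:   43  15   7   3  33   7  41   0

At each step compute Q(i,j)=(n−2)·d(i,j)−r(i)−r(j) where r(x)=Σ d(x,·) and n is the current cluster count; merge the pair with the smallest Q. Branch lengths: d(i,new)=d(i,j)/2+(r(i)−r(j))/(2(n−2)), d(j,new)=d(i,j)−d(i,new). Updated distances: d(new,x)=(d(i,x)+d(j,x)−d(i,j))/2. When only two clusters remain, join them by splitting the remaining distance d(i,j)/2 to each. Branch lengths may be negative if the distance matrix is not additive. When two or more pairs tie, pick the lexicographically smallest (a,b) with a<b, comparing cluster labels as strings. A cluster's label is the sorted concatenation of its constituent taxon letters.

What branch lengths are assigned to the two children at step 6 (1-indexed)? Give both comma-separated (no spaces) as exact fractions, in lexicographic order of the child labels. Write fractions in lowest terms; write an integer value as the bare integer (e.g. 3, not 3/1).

21/8,17/4

step 1: merge (S,W) at d=1, Q=-349; branch lengths S→19/12, W→-7/12; new cluster SW
  updated: d(C,SW)=41/2, d(J,SW)=55/2, d(K,SW)=36, d(O,SW)=61/2, d(SW,V)=45/2, d(SW,Z)=73/2
step 2: merge (O,Z) at d=3, Q=-212; branch lengths O→19/10, Z→11/10; new cluster OZ
  updated: d(C,OZ)=43/2, d(J,OZ)=29/2, d(K,OZ)=53/2, d(OZ,SW)=32, d(OZ,V)=17/2
step 3: merge (J,K) at d=2, Q=-317/2; branch lengths J→3/16, K→29/16; new cluster JK
  updated: d(C,JK)=17/2, d(JK,OZ)=39/2, d(JK,SW)=123/4, d(JK,V)=37/2
step 4: merge (OZ,V) at d=17/2, Q=-215/2; branch lengths OZ→37/4, V→-3/4; new cluster OVZ
  updated: d(C,OVZ)=15/2, d(JK,OVZ)=59/4, d(OVZ,SW)=23
step 5: merge (C,JK) at d=17/2, Q=-147/2; branch lengths C→-1/8, JK→69/8; new cluster CJK
  updated: d(CJK,OVZ)=55/8, d(CJK,SW)=171/8
step 6: merge (CJK,OVZ) at d=55/8, Q=-205/4; branch lengths CJK→21/8, OVZ→17/4; new cluster CJKOVZ
  updated: d(CJKOVZ,SW)=75/4
step 7: merge (CJKOVZ,SW) at d=75/4; branch lengths CJKOVZ→75/8, SW→75/8; new cluster CJKOSVWZ
final tree: (((C:-1/8,(J:3/16,K:29/16):69/8):21/8,((O:19/10,Z:11/10):37/4,V:-3/4):17/4):75/8,(S:19/12,W:-7/12):75/8)
total length: 389/8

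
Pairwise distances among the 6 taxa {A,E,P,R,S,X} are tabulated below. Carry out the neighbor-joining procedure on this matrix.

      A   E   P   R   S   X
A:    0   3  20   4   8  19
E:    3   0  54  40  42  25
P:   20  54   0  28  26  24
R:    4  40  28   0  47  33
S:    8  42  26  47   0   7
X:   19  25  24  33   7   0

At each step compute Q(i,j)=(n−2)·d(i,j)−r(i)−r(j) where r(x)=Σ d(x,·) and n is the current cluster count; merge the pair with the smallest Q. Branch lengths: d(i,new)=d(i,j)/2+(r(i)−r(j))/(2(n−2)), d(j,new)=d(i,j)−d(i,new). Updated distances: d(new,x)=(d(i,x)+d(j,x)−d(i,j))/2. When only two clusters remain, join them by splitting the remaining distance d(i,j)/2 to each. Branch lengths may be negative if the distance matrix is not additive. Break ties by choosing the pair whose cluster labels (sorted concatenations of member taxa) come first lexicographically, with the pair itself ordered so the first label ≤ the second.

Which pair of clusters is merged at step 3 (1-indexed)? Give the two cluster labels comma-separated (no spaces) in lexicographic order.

iteration 1: select S,X (d=7, Q=-210); attach at lengths (25/4, 3/4); label the merged cluster SX
  updated: d(A,SX)=10, d(E,SX)=30, d(P,SX)=43/2, d(R,SX)=73/2
iteration 2: select P,SX (d=43/2, Q=-157); attach at lengths (15, 13/2); label the merged cluster PSX
  updated: d(A,PSX)=17/4, d(E,PSX)=125/4, d(PSX,R)=43/2
iteration 3: select A,E (d=3, Q=-159/2); attach at lengths (-57/4, 69/4); label the merged cluster AE
  updated: d(AE,PSX)=65/4, d(AE,R)=41/2
iteration 4: select AE,PSX (d=65/4, Q=-233/4); attach at lengths (61/8, 69/8); label the merged cluster AEPSX
  updated: d(AEPSX,R)=103/8
iteration 5: select AEPSX,R (d=103/8); attach at lengths (103/16, 103/16); label the merged cluster AEPRSX
final tree: (((A:-57/4,E:69/4):61/8,(P:15,(S:25/4,X:3/4):13/2):69/8):103/16,R:103/16)
total length: 485/8

A,E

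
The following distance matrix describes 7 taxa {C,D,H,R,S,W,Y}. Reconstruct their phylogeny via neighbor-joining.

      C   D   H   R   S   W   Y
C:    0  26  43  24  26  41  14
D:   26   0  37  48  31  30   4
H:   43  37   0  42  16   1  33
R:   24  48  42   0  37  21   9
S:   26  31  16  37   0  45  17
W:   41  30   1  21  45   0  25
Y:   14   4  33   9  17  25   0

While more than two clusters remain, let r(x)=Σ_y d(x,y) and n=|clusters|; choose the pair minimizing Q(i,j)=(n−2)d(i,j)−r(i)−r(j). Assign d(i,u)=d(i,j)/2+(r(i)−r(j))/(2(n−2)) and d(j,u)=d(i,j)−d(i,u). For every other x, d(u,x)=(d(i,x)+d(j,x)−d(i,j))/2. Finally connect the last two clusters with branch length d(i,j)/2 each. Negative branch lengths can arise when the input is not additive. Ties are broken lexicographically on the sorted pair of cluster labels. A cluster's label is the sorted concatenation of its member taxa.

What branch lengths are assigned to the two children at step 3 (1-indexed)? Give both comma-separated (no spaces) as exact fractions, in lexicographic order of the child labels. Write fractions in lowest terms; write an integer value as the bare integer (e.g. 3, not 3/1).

141/8,107/8

iteration 1: select H,W (d=1, Q=-330); attach at lengths (7/5, -2/5); label the merged cluster HW
  updated: d(C,HW)=83/2, d(D,HW)=33, d(HW,R)=31, d(HW,S)=30, d(HW,Y)=57/2
iteration 2: select D,Y (d=4, Q=-397/2); attach at lengths (171/16, -107/16); label the merged cluster DY
  updated: d(C,DY)=18, d(DY,HW)=115/4, d(DY,R)=53/2, d(DY,S)=22
iteration 3: select HW,R (d=31, Q=-627/4); attach at lengths (141/8, 107/8); label the merged cluster HRW
  updated: d(C,HRW)=69/4, d(DY,HRW)=97/8, d(HRW,S)=18
iteration 4: select C,DY (d=18, Q=-619/8); attach at lengths (361/32, 215/32); label the merged cluster CDY
  updated: d(CDY,HRW)=91/16, d(CDY,S)=15
iteration 5: select CDY,HRW (d=91/16, Q=-619/16); attach at lengths (43/32, 139/32); label the merged cluster CDHRWY
  updated: d(CDHRWY,S)=437/32
iteration 6: select CDHRWY,S (d=437/32); attach at lengths (437/64, 437/64); label the merged cluster CDHRSWY
final tree: (((C:361/32,(D:171/16,Y:-107/16):215/32):43/32,((H:7/5,W:-2/5):141/8,R:107/8):139/32):437/64,S:437/64)
total length: 2347/32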